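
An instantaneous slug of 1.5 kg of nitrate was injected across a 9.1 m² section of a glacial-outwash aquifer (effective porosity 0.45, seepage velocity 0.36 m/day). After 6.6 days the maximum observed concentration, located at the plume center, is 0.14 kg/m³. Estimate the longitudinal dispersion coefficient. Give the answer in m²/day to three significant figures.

At the plume center C_max = M/(n_e·A·√(4πDt)), so D = M²/(4πt·(n_e·A·C_max)²).
n_e·A·C_max = 0.45 × 9.1 × 0.14 = 0.5733 kg/m.
D = 1.5²/(4π × 6.6 × 0.5733²) = 0.0825 m²/day.

0.0825 m²/day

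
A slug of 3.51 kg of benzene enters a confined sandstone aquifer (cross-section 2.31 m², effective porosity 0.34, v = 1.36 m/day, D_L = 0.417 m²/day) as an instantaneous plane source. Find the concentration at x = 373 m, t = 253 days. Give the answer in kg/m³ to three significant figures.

For an instantaneous plane source, C(x,t) = M/(n_e·A·√(4πDt)) · exp(−(x−vt)²/(4Dt)), with n_e·A the pore (flow) area.
Plume center vt = 1.36 × 253 = 344.08 m, so the well at 373 m is 28.92 m downgradient of the peak.
√(4πDt) = 36.41 m, giving peak height M/(n_e·A·√(4πDt)) = 3.51/(0.34 × 2.31 × 36.41) = 0.1227 kg/m³.
(x−vt)²/(4Dt) = (28.92)²/(4 × 0.417 × 253) = 1.982; exp(−1.982) = 0.1378.
C = 0.1227 × 0.1378 = 0.0169 kg/m³.

0.0169 kg/m³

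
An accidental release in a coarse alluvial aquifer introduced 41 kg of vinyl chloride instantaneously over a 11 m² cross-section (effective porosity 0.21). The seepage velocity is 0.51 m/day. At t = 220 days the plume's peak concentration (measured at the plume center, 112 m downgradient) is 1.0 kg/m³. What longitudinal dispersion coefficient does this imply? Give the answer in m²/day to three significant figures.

At the plume center C_max = M/(n_e·A·√(4πDt)), so D = M²/(4πt·(n_e·A·C_max)²).
n_e·A·C_max = 0.21 × 11 × 1.0 = 2.310 kg/m.
D = 41²/(4π × 220 × 2.310²) = 0.114 m²/day.

0.114 m²/day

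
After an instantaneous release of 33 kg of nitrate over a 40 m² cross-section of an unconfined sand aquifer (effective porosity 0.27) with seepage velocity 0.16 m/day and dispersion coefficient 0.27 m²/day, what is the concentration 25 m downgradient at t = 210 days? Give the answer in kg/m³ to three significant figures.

For an instantaneous plane source, C(x,t) = M/(n_e·A·√(4πDt)) · exp(−(x−vt)²/(4Dt)), with n_e·A the pore (flow) area.
Plume center vt = 0.16 × 210 = 33.6 m, so the well at 25 m is 8.6 m upgradient of the peak.
√(4πDt) = 26.69 m, giving peak height M/(n_e·A·√(4πDt)) = 33/(0.27 × 40 × 26.69) = 0.1145 kg/m³.
(x−vt)²/(4Dt) = (-8.6)²/(4 × 0.27 × 210) = 0.3261; exp(−0.3261) = 0.7217.
C = 0.1145 × 0.7217 = 0.0826 kg/m³.

0.0826 kg/m³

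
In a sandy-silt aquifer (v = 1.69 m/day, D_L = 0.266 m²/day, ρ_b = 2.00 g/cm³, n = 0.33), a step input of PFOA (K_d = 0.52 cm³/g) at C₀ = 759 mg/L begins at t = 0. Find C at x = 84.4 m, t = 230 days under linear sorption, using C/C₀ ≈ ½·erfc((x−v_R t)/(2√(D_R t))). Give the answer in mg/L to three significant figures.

725 mg/L

Retardation factor R = 1 + ρ_b·K_d/n = 1 + 2.00 × 0.52/0.33 = 4.152.
Sorption retards both mechanisms: v_R = v/R = 0.4070 m/day, D_R = D/R = 0.06407 m²/day.
v_R·t = 0.4070 × 230 = 93.61 m; 2√(D_R t) = 7.678 m; argument = (84.4 − 93.61)/7.678 = -1.200.
C = C₀ × ½·erfc(-1.200) = 759 × 0.9552 = 725 mg/L.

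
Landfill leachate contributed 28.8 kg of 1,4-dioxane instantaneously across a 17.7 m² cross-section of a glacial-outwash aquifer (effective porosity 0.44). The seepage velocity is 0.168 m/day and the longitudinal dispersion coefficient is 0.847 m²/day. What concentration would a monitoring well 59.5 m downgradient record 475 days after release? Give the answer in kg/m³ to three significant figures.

0.0403 kg/m³

For an instantaneous plane source, C(x,t) = M/(n_e·A·√(4πDt)) · exp(−(x−vt)²/(4Dt)), with n_e·A the pore (flow) area.
Plume center vt = 0.168 × 475 = 79.8 m, so the well at 59.5 m is 20.3 m upgradient of the peak.
√(4πDt) = 71.10 m, giving peak height M/(n_e·A·√(4πDt)) = 28.8/(0.44 × 17.7 × 71.10) = 0.05201 kg/m³.
(x−vt)²/(4Dt) = (-20.3)²/(4 × 0.847 × 475) = 0.2561; exp(−0.2561) = 0.7741.
C = 0.05201 × 0.7741 = 0.0403 kg/m³.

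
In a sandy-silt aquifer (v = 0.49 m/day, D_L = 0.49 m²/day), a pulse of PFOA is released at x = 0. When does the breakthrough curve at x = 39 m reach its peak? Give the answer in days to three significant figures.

For the 1D instantaneous-source solution, setting ∂C/∂t = 0 at fixed x gives v²t² + 2Dt − x² = 0, so t = (√(D² + v²x²) − D)/v².
√(D² + v²x²) = √(0.49² + 0.49² × 39²) = 19.12; v² = 0.2401.
t = (19.12 − 0.49)/0.2401 = 77.6 days (vs. the pure-advection estimate x/v = 79.6 d).

77.6 days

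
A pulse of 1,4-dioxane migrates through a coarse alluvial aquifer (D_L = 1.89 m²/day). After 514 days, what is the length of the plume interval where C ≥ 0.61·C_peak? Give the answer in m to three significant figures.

87.7 m

The plume is Gaussian with σ = √(2Dt) = √(2 × 1.89 × 514) = 44.08 m.
C/C_peak = exp(−Δx²/(2σ²)) = 0.61 ⇒ Δx = σ·√(−2 ln 0.61) = 44.08 × 0.9943 = 43.83 m.
Width = 2Δx = 87.7 m.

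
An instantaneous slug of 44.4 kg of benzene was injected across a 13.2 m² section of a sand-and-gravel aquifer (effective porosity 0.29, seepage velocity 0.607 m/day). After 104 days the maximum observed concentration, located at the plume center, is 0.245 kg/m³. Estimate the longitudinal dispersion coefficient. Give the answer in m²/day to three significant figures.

1.71 m²/day

At the plume center C_max = M/(n_e·A·√(4πDt)), so D = M²/(4πt·(n_e·A·C_max)²).
n_e·A·C_max = 0.29 × 13.2 × 0.245 = 0.9379 kg/m.
D = 44.4²/(4π × 104 × 0.9379²) = 1.71 m²/day.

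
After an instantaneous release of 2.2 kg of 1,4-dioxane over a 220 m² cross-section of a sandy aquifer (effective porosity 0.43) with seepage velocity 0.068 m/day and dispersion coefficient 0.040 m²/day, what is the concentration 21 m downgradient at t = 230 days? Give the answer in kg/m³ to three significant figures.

0.000991 kg/m³

For an instantaneous plane source, C(x,t) = M/(n_e·A·√(4πDt)) · exp(−(x−vt)²/(4Dt)), with n_e·A the pore (flow) area.
Plume center vt = 0.068 × 230 = 15.64 m, so the well at 21 m is 5.36 m downgradient of the peak.
√(4πDt) = 10.75 m, giving peak height M/(n_e·A·√(4πDt)) = 2.2/(0.43 × 220 × 10.75) = 0.002163 kg/m³.
(x−vt)²/(4Dt) = (5.36)²/(4 × 0.040 × 230) = 0.7807; exp(−0.7807) = 0.4581.
C = 0.002163 × 0.4581 = 0.000991 kg/m³.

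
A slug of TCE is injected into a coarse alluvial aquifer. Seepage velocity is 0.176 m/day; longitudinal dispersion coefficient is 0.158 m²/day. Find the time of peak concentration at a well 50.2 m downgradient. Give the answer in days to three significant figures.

For the 1D instantaneous-source solution, setting ∂C/∂t = 0 at fixed x gives v²t² + 2Dt − x² = 0, so t = (√(D² + v²x²) − D)/v².
√(D² + v²x²) = √(0.158² + 0.176² × 50.2²) = 8.837; v² = 0.030976.
t = (8.837 − 0.158)/0.030976 = 280 days (vs. the pure-advection estimate x/v = 285 d).

280 days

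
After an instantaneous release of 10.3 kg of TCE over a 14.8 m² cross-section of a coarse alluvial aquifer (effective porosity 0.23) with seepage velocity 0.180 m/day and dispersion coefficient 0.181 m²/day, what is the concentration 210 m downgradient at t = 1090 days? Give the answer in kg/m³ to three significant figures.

For an instantaneous plane source, C(x,t) = M/(n_e·A·√(4πDt)) · exp(−(x−vt)²/(4Dt)), with n_e·A the pore (flow) area.
Plume center vt = 0.180 × 1090 = 196.2 m, so the well at 210 m is 13.8 m downgradient of the peak.
√(4πDt) = 49.79 m, giving peak height M/(n_e·A·√(4πDt)) = 10.3/(0.23 × 14.8 × 49.79) = 0.06077 kg/m³.
(x−vt)²/(4Dt) = (13.8)²/(4 × 0.181 × 1090) = 0.2413; exp(−0.2413) = 0.7856.
C = 0.06077 × 0.7856 = 0.0477 kg/m³.

0.0477 kg/m³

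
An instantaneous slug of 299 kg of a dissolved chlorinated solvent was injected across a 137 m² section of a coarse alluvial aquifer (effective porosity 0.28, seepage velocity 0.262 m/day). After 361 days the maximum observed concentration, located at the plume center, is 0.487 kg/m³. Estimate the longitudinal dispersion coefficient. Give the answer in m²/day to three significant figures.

0.0565 m²/day

At the plume center C_max = M/(n_e·A·√(4πDt)), so D = M²/(4πt·(n_e·A·C_max)²).
n_e·A·C_max = 0.28 × 137 × 0.487 = 18.68 kg/m.
D = 299²/(4π × 361 × 18.68²) = 0.0565 m²/day.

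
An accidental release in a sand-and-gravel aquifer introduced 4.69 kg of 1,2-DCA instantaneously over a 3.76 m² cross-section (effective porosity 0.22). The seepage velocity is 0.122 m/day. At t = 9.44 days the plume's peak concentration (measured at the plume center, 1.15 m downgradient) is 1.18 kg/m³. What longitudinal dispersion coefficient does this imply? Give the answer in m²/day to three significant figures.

0.195 m²/day

At the plume center C_max = M/(n_e·A·√(4πDt)), so D = M²/(4πt·(n_e·A·C_max)²).
n_e·A·C_max = 0.22 × 3.76 × 1.18 = 0.9761 kg/m.
D = 4.69²/(4π × 9.44 × 0.9761²) = 0.195 m²/day.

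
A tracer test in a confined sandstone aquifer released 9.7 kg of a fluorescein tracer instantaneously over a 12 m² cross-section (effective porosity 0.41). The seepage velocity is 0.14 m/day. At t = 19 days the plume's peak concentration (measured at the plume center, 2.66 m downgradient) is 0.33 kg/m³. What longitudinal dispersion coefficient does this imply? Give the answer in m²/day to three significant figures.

At the plume center C_max = M/(n_e·A·√(4πDt)), so D = M²/(4πt·(n_e·A·C_max)²).
n_e·A·C_max = 0.41 × 12 × 0.33 = 1.624 kg/m.
D = 9.7²/(4π × 19 × 1.624²) = 0.149 m²/day.

0.149 m²/day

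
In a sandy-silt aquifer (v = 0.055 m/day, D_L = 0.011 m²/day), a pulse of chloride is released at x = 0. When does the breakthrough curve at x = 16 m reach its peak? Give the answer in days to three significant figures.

287 days

For the 1D instantaneous-source solution, setting ∂C/∂t = 0 at fixed x gives v²t² + 2Dt − x² = 0, so t = (√(D² + v²x²) − D)/v².
√(D² + v²x²) = √(0.011² + 0.055² × 16²) = 0.8801; v² = 0.003025.
t = (0.8801 − 0.011)/0.003025 = 287 days (vs. the pure-advection estimate x/v = 291 d).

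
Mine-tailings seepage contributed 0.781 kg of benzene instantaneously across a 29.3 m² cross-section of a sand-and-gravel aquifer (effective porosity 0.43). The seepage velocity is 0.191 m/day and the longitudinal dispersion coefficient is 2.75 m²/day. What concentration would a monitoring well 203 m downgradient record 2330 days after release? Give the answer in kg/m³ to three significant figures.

For an instantaneous plane source, C(x,t) = M/(n_e·A·√(4πDt)) · exp(−(x−vt)²/(4Dt)), with n_e·A the pore (flow) area.
Plume center vt = 0.191 × 2330 = 445.03 m, so the well at 203 m is 242.03 m upgradient of the peak.
√(4πDt) = 283.8 m, giving peak height M/(n_e·A·√(4πDt)) = 0.781/(0.43 × 29.3 × 283.8) = 0.0002184 kg/m³.
(x−vt)²/(4Dt) = (-242.03)²/(4 × 2.75 × 2330) = 2.286; exp(−2.286) = 0.1017.
C = 0.0002184 × 0.1017 = 2.22e-05 kg/m³.

2.22e-05 kg/m³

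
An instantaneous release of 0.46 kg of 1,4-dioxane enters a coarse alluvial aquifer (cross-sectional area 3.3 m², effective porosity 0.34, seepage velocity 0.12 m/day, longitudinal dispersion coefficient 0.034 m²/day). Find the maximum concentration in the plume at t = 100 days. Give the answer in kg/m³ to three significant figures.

The peak of an instantaneous 1D plume sits at x = vt; there the Gaussian factor is 1 and C_max = M/(n_e·A·√(4πDt)), where n_e·A is the pore area the mass is dissolved in.
√(4πDt) = √(4π × 0.034 × 100) = 6.536 m, so C_max = 0.46/(0.34 × 3.3 × 6.536) = 0.0627 kg/m³.

0.0627 kg/m³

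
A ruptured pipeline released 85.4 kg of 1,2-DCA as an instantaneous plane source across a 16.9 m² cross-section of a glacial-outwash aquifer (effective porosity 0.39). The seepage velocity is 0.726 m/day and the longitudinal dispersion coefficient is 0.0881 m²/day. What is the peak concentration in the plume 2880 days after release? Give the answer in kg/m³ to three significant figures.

The peak of an instantaneous 1D plume sits at x = vt; there the Gaussian factor is 1 and C_max = M/(n_e·A·√(4πDt)), where n_e·A is the pore area the mass is dissolved in.
√(4πDt) = √(4π × 0.0881 × 2880) = 56.47 m, so C_max = 85.4/(0.39 × 16.9 × 56.47) = 0.229 kg/m³.

0.229 kg/m³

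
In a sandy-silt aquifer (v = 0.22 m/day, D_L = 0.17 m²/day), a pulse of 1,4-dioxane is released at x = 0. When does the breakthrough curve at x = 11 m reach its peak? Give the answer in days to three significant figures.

For the 1D instantaneous-source solution, setting ∂C/∂t = 0 at fixed x gives v²t² + 2Dt − x² = 0, so t = (√(D² + v²x²) − D)/v².
√(D² + v²x²) = √(0.17² + 0.22² × 11²) = 2.426; v² = 0.0484.
t = (2.426 − 0.17)/0.0484 = 46.6 days (vs. the pure-advection estimate x/v = 50.0 d).

46.6 days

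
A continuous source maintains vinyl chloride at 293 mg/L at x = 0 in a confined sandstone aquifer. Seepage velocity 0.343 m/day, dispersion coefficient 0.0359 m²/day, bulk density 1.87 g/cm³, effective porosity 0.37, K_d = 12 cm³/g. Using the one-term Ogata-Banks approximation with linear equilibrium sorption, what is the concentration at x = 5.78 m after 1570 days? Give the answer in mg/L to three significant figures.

Retardation factor R = 1 + ρ_b·K_d/n = 1 + 1.87 × 12/0.37 = 61.65.
Sorption retards both mechanisms: v_R = v/R = 0.005564 m/day, D_R = D/R = 0.0005823 m²/day.
v_R·t = 0.005564 × 1570 = 8.73548 m; 2√(D_R t) = 1.912 m; argument = (5.78 − 8.73548)/1.912 = -1.546.
C = C₀ × ½·erfc(-1.546) = 293 × 0.9856 = 289 mg/L.

289 mg/L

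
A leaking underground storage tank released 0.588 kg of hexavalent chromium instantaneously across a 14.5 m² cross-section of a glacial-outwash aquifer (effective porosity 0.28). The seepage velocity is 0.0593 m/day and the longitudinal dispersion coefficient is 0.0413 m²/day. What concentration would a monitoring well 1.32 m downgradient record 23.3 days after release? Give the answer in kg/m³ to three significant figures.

For an instantaneous plane source, C(x,t) = M/(n_e·A·√(4πDt)) · exp(−(x−vt)²/(4Dt)), with n_e·A the pore (flow) area.
Plume center vt = 0.0593 × 23.3 = 1.38169 m, so the well at 1.32 m is 0.06169 m upgradient of the peak.
√(4πDt) = 3.477 m, giving peak height M/(n_e·A·√(4πDt)) = 0.588/(0.28 × 14.5 × 3.477) = 0.04165 kg/m³.
(x−vt)²/(4Dt) = (-0.06169)²/(4 × 0.0413 × 23.3) = 0.0009887; exp(−0.0009887) = 0.9990.
C = 0.04165 × 0.9990 = 0.0416 kg/m³.

0.0416 kg/m³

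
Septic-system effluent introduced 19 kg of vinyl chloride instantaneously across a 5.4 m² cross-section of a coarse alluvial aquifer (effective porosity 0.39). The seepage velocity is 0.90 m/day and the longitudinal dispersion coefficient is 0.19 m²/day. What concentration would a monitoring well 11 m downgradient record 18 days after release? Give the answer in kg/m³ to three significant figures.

0.191 kg/m³

For an instantaneous plane source, C(x,t) = M/(n_e·A·√(4πDt)) · exp(−(x−vt)²/(4Dt)), with n_e·A the pore (flow) area.
Plume center vt = 0.90 × 18 = 16.2 m, so the well at 11 m is 5.2 m upgradient of the peak.
√(4πDt) = 6.556 m, giving peak height M/(n_e·A·√(4πDt)) = 19/(0.39 × 5.4 × 6.556) = 1.376 kg/m³.
(x−vt)²/(4Dt) = (-5.2)²/(4 × 0.19 × 18) = 1.977; exp(−1.977) = 0.1385.
C = 1.376 × 0.1385 = 0.191 kg/m³.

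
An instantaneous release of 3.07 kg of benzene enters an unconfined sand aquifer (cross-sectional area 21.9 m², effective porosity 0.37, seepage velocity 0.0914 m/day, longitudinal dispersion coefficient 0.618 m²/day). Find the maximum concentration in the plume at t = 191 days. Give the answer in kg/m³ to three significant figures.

The peak of an instantaneous 1D plume sits at x = vt; there the Gaussian factor is 1 and C_max = M/(n_e·A·√(4πDt)), where n_e·A is the pore area the mass is dissolved in.
√(4πDt) = √(4π × 0.618 × 191) = 38.51 m, so C_max = 3.07/(0.37 × 21.9 × 38.51) = 0.00984 kg/m³.

0.00984 kg/m³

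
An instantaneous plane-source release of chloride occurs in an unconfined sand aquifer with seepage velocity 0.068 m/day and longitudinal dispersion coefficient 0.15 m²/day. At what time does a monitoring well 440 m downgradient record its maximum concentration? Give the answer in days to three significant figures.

For the 1D instantaneous-source solution, setting ∂C/∂t = 0 at fixed x gives v²t² + 2Dt − x² = 0, so t = (√(D² + v²x²) − D)/v².
√(D² + v²x²) = √(0.15² + 0.068² × 440²) = 29.92; v² = 0.004624.
t = (29.92 − 0.15)/0.004624 = 6440 days (vs. the pure-advection estimate x/v = 6470 d).

6440 days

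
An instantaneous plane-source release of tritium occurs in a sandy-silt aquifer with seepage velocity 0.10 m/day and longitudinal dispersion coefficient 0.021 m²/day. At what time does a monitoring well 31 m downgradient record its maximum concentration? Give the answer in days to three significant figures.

308 days

For the 1D instantaneous-source solution, setting ∂C/∂t = 0 at fixed x gives v²t² + 2Dt − x² = 0, so t = (√(D² + v²x²) − D)/v².
√(D² + v²x²) = √(0.021² + 0.10² × 31²) = 3.100; v² = 0.01.
t = (3.100 − 0.021)/0.01 = 308 days (vs. the pure-advection estimate x/v = 310 d).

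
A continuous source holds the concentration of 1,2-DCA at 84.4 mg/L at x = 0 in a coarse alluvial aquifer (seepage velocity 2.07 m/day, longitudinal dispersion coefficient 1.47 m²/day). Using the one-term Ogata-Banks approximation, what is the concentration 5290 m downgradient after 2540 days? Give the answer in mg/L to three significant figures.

For a continuous step input, C/C₀ ≈ ½·erfc((x−vt)/(2√(Dt))).
vt = 2.07 × 2540 = 5257.8 m and 2√(Dt) = 2√(1.47 × 2540) = 122.2 m.
Argument (x−vt)/(2√(Dt)) = (5290 − 5257.8)/122.2 = 0.2635; ½·erfc(0.2635) = 0.3547.
C = 84.4 × 0.3547 = 29.9 mg/L.

29.9 mg/L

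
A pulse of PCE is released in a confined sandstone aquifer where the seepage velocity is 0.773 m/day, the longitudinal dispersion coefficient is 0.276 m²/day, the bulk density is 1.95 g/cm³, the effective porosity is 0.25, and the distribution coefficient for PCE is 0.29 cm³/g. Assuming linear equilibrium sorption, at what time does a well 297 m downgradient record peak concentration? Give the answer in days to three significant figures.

1250 days

Retardation factor R = 1 + ρ_b·K_d/n = 1 + 1.95 × 0.29/0.25 = 3.262.
Sorption retards both mechanisms: v_R = v/R = 0.2370 m/day, D_R = D/R = 0.08461 m²/day.
Peak time from v_R²t² + 2D_R t − x² = 0: t = (√(D_R² + v_R²x²) − D_R)/v_R².
√(D_R² + v_R²x²) = √(0.08461² + 0.2370² × 297²) = 70.39; v_R² = 0.05617.
t = (70.39 − 0.08461)/0.05617 = 1250 days.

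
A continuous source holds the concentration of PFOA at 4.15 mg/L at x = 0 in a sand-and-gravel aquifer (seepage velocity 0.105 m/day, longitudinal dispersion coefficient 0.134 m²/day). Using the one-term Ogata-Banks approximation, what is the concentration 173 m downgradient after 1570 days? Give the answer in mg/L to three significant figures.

For a continuous step input, C/C₀ ≈ ½·erfc((x−vt)/(2√(Dt))).
vt = 0.105 × 1570 = 164.85 m and 2√(Dt) = 2√(0.134 × 1570) = 29.01 m.
Argument (x−vt)/(2√(Dt)) = (173 − 164.85)/29.01 = 0.2809; ½·erfc(0.2809) = 0.3456.
C = 4.15 × 0.3456 = 1.43 mg/L.

1.43 mg/L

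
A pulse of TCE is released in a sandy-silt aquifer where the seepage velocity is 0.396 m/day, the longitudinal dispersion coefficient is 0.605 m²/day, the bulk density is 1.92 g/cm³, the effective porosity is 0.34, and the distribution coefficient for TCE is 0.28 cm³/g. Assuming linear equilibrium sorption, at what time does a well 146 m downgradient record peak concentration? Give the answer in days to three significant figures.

942 days

Retardation factor R = 1 + ρ_b·K_d/n = 1 + 1.92 × 0.28/0.34 = 2.581.
Sorption retards both mechanisms: v_R = v/R = 0.1534 m/day, D_R = D/R = 0.2344 m²/day.
Peak time from v_R²t² + 2D_R t − x² = 0: t = (√(D_R² + v_R²x²) − D_R)/v_R².
√(D_R² + v_R²x²) = √(0.2344² + 0.1534² × 146²) = 22.40; v_R² = 0.02353.
t = (22.40 − 0.2344)/0.02353 = 942 days.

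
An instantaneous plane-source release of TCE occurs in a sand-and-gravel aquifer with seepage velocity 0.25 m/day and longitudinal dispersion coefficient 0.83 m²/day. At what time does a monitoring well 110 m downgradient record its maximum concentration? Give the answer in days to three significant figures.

427 days

For the 1D instantaneous-source solution, setting ∂C/∂t = 0 at fixed x gives v²t² + 2Dt − x² = 0, so t = (√(D² + v²x²) − D)/v².
√(D² + v²x²) = √(0.83² + 0.25² × 110²) = 27.51; v² = 0.0625.
t = (27.51 − 0.83)/0.0625 = 427 days (vs. the pure-advection estimate x/v = 440 d).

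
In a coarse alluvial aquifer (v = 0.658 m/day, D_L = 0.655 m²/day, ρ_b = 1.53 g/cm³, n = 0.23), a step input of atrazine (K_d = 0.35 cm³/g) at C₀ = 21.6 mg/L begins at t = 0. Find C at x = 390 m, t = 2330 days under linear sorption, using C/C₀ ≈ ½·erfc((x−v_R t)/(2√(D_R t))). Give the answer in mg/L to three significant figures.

21.4 mg/L

Retardation factor R = 1 + ρ_b·K_d/n = 1 + 1.53 × 0.35/0.23 = 3.328.
Sorption retards both mechanisms: v_R = v/R = 0.1977 m/day, D_R = D/R = 0.1968 m²/day.
v_R·t = 0.1977 × 2330 = 460.641 m; 2√(D_R t) = 42.83 m; argument = (390 − 460.641)/42.83 = -1.649.
C = C₀ × ½·erfc(-1.649) = 21.6 × 0.9902 = 21.4 mg/L.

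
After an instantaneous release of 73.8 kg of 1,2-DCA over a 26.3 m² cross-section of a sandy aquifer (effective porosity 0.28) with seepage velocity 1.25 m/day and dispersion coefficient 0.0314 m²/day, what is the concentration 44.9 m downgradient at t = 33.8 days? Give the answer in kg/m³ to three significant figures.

0.525 kg/m³

For an instantaneous plane source, C(x,t) = M/(n_e·A·√(4πDt)) · exp(−(x−vt)²/(4Dt)), with n_e·A the pore (flow) area.
Plume center vt = 1.25 × 33.8 = 42.25 m, so the well at 44.9 m is 2.65 m downgradient of the peak.
√(4πDt) = 3.652 m, giving peak height M/(n_e·A·√(4πDt)) = 73.8/(0.28 × 26.3 × 3.652) = 2.744 kg/m³.
(x−vt)²/(4Dt) = (2.65)²/(4 × 0.0314 × 33.8) = 1.654; exp(−1.654) = 0.1913.
C = 2.744 × 0.1913 = 0.525 kg/m³.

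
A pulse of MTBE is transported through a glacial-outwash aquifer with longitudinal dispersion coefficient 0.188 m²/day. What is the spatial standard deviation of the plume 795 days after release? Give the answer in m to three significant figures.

17.3 m

Dispersive spreading gives a Gaussian with σ² = 2Dt; advection only shifts the center.
σ = √(2 × 0.188 × 795) = 17.3 m.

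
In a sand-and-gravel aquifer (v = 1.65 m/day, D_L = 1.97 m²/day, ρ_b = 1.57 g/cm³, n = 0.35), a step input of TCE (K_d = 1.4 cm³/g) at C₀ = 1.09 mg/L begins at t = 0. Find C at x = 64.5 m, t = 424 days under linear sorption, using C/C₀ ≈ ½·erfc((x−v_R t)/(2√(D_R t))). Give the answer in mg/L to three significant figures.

1.07 mg/L

Retardation factor R = 1 + ρ_b·K_d/n = 1 + 1.57 × 1.4/0.35 = 7.280.
Sorption retards both mechanisms: v_R = v/R = 0.2266 m/day, D_R = D/R = 0.2706 m²/day.
v_R·t = 0.2266 × 424 = 96.0784 m; 2√(D_R t) = 21.42 m; argument = (64.5 − 96.0784)/21.42 = -1.474.
C = C₀ × ½·erfc(-1.474) = 1.09 × 0.9814 = 1.07 mg/L.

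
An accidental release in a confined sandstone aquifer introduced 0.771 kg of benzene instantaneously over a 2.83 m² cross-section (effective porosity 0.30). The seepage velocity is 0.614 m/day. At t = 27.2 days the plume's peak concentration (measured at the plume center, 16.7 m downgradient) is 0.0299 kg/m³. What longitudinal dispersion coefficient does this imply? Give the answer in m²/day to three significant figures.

2.70 m²/day

At the plume center C_max = M/(n_e·A·√(4πDt)), so D = M²/(4πt·(n_e·A·C_max)²).
n_e·A·C_max = 0.30 × 2.83 × 0.0299 = 0.02539 kg/m.
D = 0.771²/(4π × 27.2 × 0.02539²) = 2.70 m²/day.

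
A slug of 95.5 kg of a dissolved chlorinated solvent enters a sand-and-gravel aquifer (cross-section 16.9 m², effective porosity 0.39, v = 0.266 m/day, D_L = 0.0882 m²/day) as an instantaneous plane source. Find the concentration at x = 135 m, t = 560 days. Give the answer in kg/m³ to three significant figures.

For an instantaneous plane source, C(x,t) = M/(n_e·A·√(4πDt)) · exp(−(x−vt)²/(4Dt)), with n_e·A the pore (flow) area.
Plume center vt = 0.266 × 560 = 148.96 m, so the well at 135 m is 13.96 m upgradient of the peak.
√(4πDt) = 24.91 m, giving peak height M/(n_e·A·√(4πDt)) = 95.5/(0.39 × 16.9 × 24.91) = 0.5817 kg/m³.
(x−vt)²/(4Dt) = (-13.96)²/(4 × 0.0882 × 560) = 0.9864; exp(−0.9864) = 0.3729.
C = 0.5817 × 0.3729 = 0.217 kg/m³.

0.217 kg/m³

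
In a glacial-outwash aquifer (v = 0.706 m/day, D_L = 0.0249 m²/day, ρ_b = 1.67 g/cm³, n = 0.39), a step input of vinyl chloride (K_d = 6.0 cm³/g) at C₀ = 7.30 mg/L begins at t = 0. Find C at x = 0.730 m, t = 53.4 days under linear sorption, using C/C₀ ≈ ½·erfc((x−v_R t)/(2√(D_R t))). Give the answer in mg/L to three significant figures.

Retardation factor R = 1 + ρ_b·K_d/n = 1 + 1.67 × 6.0/0.39 = 26.69.
Sorption retards both mechanisms: v_R = v/R = 0.02645 m/day, D_R = D/R = 0.0009329 m²/day.
v_R·t = 0.02645 × 53.4 = 1.41243 m; 2√(D_R t) = 0.4464 m; argument = (0.730 − 1.41243)/0.4464 = -1.529.
C = C₀ × ½·erfc(-1.529) = 7.30 × 0.9847 = 7.19 mg/L.

7.19 mg/L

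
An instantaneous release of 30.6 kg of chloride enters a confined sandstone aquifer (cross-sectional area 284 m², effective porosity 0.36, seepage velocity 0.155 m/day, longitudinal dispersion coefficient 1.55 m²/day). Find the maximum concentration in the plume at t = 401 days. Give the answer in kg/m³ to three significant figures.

The peak of an instantaneous 1D plume sits at x = vt; there the Gaussian factor is 1 and C_max = M/(n_e·A·√(4πDt)), where n_e·A is the pore area the mass is dissolved in.
√(4πDt) = √(4π × 1.55 × 401) = 88.38 m, so C_max = 30.6/(0.36 × 284 × 88.38) = 0.00339 kg/m³.

0.00339 kg/m³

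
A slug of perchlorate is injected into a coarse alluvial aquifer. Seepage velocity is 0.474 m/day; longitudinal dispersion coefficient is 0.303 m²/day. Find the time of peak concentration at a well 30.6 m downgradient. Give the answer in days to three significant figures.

63.2 days

For the 1D instantaneous-source solution, setting ∂C/∂t = 0 at fixed x gives v²t² + 2Dt − x² = 0, so t = (√(D² + v²x²) − D)/v².
√(D² + v²x²) = √(0.303² + 0.474² × 30.6²) = 14.51; v² = 0.224676.
t = (14.51 − 0.303)/0.224676 = 63.2 days (vs. the pure-advection estimate x/v = 64.6 d).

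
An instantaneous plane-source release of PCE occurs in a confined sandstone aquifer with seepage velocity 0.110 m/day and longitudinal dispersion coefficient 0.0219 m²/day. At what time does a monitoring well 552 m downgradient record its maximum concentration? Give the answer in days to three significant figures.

For the 1D instantaneous-source solution, setting ∂C/∂t = 0 at fixed x gives v²t² + 2Dt − x² = 0, so t = (√(D² + v²x²) − D)/v².
√(D² + v²x²) = √(0.0219² + 0.110² × 552²) = 60.72; v² = 0.0121.
t = (60.72 − 0.0219)/0.0121 = 5020 days (vs. the pure-advection estimate x/v = 5020 d).

5020 days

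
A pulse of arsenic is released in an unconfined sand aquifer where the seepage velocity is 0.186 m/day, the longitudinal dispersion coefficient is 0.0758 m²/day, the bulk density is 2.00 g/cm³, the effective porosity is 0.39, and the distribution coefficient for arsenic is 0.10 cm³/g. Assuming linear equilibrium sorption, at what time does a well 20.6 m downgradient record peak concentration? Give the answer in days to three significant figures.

Retardation factor R = 1 + ρ_b·K_d/n = 1 + 2.00 × 0.10/0.39 = 1.513.
Sorption retards both mechanisms: v_R = v/R = 0.1229 m/day, D_R = D/R = 0.05010 m²/day.
Peak time from v_R²t² + 2D_R t − x² = 0: t = (√(D_R² + v_R²x²) − D_R)/v_R².
√(D_R² + v_R²x²) = √(0.05010² + 0.1229² × 20.6²) = 2.532; v_R² = 0.01510.
t = (2.532 − 0.05010)/0.01510 = 164 days.

164 days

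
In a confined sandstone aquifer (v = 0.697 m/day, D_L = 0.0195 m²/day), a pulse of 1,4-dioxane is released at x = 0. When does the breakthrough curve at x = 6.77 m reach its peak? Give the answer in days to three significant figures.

9.67 days

For the 1D instantaneous-source solution, setting ∂C/∂t = 0 at fixed x gives v²t² + 2Dt − x² = 0, so t = (√(D² + v²x²) − D)/v².
√(D² + v²x²) = √(0.0195² + 0.697² × 6.77²) = 4.719; v² = 0.485809.
t = (4.719 − 0.0195)/0.485809 = 9.67 days (vs. the pure-advection estimate x/v = 9.71 d).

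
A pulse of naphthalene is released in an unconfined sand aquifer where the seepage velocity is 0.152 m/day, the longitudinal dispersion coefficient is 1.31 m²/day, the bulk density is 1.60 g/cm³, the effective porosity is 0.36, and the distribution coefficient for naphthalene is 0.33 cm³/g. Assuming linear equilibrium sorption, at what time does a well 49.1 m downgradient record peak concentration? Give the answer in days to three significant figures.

669 days

Retardation factor R = 1 + ρ_b·K_d/n = 1 + 1.60 × 0.33/0.36 = 2.467.
Sorption retards both mechanisms: v_R = v/R = 0.06161 m/day, D_R = D/R = 0.5310 m²/day.
Peak time from v_R²t² + 2D_R t − x² = 0: t = (√(D_R² + v_R²x²) − D_R)/v_R².
√(D_R² + v_R²x²) = √(0.5310² + 0.06161² × 49.1²) = 3.071; v_R² = 0.003796.
t = (3.071 − 0.5310)/0.003796 = 669 days.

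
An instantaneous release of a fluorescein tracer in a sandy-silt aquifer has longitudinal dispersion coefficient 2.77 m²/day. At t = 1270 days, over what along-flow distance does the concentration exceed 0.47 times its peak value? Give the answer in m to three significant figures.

206 m

The plume is Gaussian with σ = √(2Dt) = √(2 × 2.77 × 1270) = 83.88 m.
C/C_peak = exp(−Δx²/(2σ²)) = 0.47 ⇒ Δx = σ·√(−2 ln 0.47) = 83.88 × 1.229 = 103.1 m.
Width = 2Δx = 206 m.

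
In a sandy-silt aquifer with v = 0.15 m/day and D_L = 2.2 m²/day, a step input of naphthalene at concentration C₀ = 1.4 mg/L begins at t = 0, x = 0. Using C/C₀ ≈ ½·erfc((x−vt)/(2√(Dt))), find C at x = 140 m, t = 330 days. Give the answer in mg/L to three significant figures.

For a continuous step input, C/C₀ ≈ ½·erfc((x−vt)/(2√(Dt))).
vt = 0.15 × 330 = 49.5 m and 2√(Dt) = 2√(2.2 × 330) = 53.89 m.
Argument (x−vt)/(2√(Dt)) = (140 − 49.5)/53.89 = 1.679; ½·erfc(1.679) = 0.008787.
C = 1.4 × 0.008787 = 0.0123 mg/L.

0.0123 mg/L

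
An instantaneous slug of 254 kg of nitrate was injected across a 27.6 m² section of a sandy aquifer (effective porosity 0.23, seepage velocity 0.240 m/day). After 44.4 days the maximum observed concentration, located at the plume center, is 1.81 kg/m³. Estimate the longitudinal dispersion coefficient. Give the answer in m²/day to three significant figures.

0.876 m²/day

At the plume center C_max = M/(n_e·A·√(4πDt)), so D = M²/(4πt·(n_e·A·C_max)²).
n_e·A·C_max = 0.23 × 27.6 × 1.81 = 11.49 kg/m.
D = 254²/(4π × 44.4 × 11.49²) = 0.876 m²/day.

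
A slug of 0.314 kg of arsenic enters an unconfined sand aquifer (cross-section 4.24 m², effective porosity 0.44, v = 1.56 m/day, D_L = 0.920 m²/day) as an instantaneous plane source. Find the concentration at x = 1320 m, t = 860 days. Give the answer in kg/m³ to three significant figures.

For an instantaneous plane source, C(x,t) = M/(n_e·A·√(4πDt)) · exp(−(x−vt)²/(4Dt)), with n_e·A the pore (flow) area.
Plume center vt = 1.56 × 860 = 1341.6 m, so the well at 1320 m is 21.6 m upgradient of the peak.
√(4πDt) = 99.71 m, giving peak height M/(n_e·A·√(4πDt)) = 0.314/(0.44 × 4.24 × 99.71) = 0.001688 kg/m³.
(x−vt)²/(4Dt) = (-21.6)²/(4 × 0.920 × 860) = 0.1474; exp(−0.1474) = 0.8629.
C = 0.001688 × 0.8629 = 0.00146 kg/m³.

0.00146 kg/m³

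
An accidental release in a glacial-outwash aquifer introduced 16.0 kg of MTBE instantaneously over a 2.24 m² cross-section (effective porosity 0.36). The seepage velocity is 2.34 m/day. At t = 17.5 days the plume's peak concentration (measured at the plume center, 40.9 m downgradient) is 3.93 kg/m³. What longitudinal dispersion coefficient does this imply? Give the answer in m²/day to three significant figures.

At the plume center C_max = M/(n_e·A·√(4πDt)), so D = M²/(4πt·(n_e·A·C_max)²).
n_e·A·C_max = 0.36 × 2.24 × 3.93 = 3.169 kg/m.
D = 16.0²/(4π × 17.5 × 3.169²) = 0.116 m²/day.

0.116 m²/day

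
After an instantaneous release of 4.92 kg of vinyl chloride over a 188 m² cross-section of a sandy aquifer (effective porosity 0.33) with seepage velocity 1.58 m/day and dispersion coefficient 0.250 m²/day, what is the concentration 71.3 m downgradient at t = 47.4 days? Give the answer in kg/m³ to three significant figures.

0.00495 kg/m³

For an instantaneous plane source, C(x,t) = M/(n_e·A·√(4πDt)) · exp(−(x−vt)²/(4Dt)), with n_e·A the pore (flow) area.
Plume center vt = 1.58 × 47.4 = 74.892 m, so the well at 71.3 m is 3.592 m upgradient of the peak.
√(4πDt) = 12.20 m, giving peak height M/(n_e·A·√(4πDt)) = 4.92/(0.33 × 188 × 12.20) = 0.006500 kg/m³.
(x−vt)²/(4Dt) = (-3.592)²/(4 × 0.250 × 47.4) = 0.2722; exp(−0.2722) = 0.7617.
C = 0.006500 × 0.7617 = 0.00495 kg/m³.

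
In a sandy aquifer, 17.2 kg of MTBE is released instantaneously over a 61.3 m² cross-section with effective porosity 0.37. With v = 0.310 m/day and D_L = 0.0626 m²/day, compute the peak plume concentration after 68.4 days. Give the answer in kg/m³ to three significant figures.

0.103 kg/m³

The peak of an instantaneous 1D plume sits at x = vt; there the Gaussian factor is 1 and C_max = M/(n_e·A·√(4πDt)), where n_e·A is the pore area the mass is dissolved in.
√(4πDt) = √(4π × 0.0626 × 68.4) = 7.335 m, so C_max = 17.2/(0.37 × 61.3 × 7.335) = 0.103 kg/m³.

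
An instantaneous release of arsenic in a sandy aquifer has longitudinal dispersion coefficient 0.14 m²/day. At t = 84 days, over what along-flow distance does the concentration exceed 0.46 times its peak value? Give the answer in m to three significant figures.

12.1 m

The plume is Gaussian with σ = √(2Dt) = √(2 × 0.14 × 84) = 4.850 m.
C/C_peak = exp(−Δx²/(2σ²)) = 0.46 ⇒ Δx = σ·√(−2 ln 0.46) = 4.850 × 1.246 = 6.043 m.
Width = 2Δx = 12.1 m.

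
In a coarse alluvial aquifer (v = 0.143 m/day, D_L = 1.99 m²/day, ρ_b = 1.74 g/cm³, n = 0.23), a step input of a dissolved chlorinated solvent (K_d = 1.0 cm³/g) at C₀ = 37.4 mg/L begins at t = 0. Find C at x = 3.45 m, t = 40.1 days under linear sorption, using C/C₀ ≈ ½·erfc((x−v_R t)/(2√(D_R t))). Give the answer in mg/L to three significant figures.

Retardation factor R = 1 + ρ_b·K_d/n = 1 + 1.74 × 1.0/0.23 = 8.565.
Sorption retards both mechanisms: v_R = v/R = 0.01670 m/day, D_R = D/R = 0.2323 m²/day.
v_R·t = 0.01670 × 40.1 = 0.66967 m; 2√(D_R t) = 6.104 m; argument = (3.45 − 0.66967)/6.104 = 0.4555.
C = C₀ × ½·erfc(0.4555) = 37.4 × 0.2597 = 9.71 mg/L.

9.71 mg/L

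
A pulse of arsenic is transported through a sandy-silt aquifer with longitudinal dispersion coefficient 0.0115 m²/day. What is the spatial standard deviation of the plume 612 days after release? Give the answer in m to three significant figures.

Dispersive spreading gives a Gaussian with σ² = 2Dt; advection only shifts the center.
σ = √(2 × 0.0115 × 612) = 3.75 m.

3.75 m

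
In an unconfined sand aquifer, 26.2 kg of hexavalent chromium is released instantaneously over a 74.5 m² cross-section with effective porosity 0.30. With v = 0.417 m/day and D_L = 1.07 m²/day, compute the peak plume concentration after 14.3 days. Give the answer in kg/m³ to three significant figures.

The peak of an instantaneous 1D plume sits at x = vt; there the Gaussian factor is 1 and C_max = M/(n_e·A·√(4πDt)), where n_e·A is the pore area the mass is dissolved in.
√(4πDt) = √(4π × 1.07 × 14.3) = 13.87 m, so C_max = 26.2/(0.30 × 74.5 × 13.87) = 0.0845 kg/m³.

0.0845 kg/m³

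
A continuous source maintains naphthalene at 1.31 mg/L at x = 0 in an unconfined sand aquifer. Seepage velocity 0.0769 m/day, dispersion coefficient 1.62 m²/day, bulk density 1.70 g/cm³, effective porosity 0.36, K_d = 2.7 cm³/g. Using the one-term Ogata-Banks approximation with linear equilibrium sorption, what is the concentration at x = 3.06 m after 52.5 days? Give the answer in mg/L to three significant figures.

0.283 mg/L

Retardation factor R = 1 + ρ_b·K_d/n = 1 + 1.70 × 2.7/0.36 = 13.75.
Sorption retards both mechanisms: v_R = v/R = 0.005593 m/day, D_R = D/R = 0.1178 m²/day.
v_R·t = 0.005593 × 52.5 = 0.2936325 m; 2√(D_R t) = 4.974 m; argument = (3.06 − 0.2936325)/4.974 = 0.5562.
C = C₀ × ½·erfc(0.5562) = 1.31 × 0.2158 = 0.283 mg/L.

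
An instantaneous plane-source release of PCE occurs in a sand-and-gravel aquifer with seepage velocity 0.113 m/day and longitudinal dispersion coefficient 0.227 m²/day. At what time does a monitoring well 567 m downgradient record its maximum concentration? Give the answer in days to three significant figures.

5000 days

For the 1D instantaneous-source solution, setting ∂C/∂t = 0 at fixed x gives v²t² + 2Dt − x² = 0, so t = (√(D² + v²x²) − D)/v².
√(D² + v²x²) = √(0.227² + 0.113² × 567²) = 64.07; v² = 0.012769.
t = (64.07 − 0.227)/0.012769 = 5000 days (vs. the pure-advection estimate x/v = 5020 d).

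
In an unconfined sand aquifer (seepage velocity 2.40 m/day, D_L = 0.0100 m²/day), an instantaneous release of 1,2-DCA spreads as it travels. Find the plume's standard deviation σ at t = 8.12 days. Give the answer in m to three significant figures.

0.403 m

Dispersive spreading gives a Gaussian with σ² = 2Dt; advection only shifts the center.
σ = √(2 × 0.0100 × 8.12) = 0.403 m.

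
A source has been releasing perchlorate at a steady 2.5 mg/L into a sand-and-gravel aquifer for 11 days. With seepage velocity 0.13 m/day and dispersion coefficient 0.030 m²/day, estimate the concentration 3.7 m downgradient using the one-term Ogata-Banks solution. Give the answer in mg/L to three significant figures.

0.00650 mg/L

For a continuous step input, C/C₀ ≈ ½·erfc((x−vt)/(2√(Dt))).
vt = 0.13 × 11 = 1.43 m and 2√(Dt) = 2√(0.030 × 11) = 1.149 m.
Argument (x−vt)/(2√(Dt)) = (3.7 − 1.43)/1.149 = 1.976; ½·erfc(1.976) = 0.002599.
C = 2.5 × 0.002599 = 0.00650 mg/L.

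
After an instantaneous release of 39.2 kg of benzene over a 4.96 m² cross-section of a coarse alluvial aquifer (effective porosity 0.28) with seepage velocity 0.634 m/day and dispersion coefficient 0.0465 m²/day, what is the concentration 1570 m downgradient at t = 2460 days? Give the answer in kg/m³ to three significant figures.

For an instantaneous plane source, C(x,t) = M/(n_e·A·√(4πDt)) · exp(−(x−vt)²/(4Dt)), with n_e·A the pore (flow) area.
Plume center vt = 0.634 × 2460 = 1559.64 m, so the well at 1570 m is 10.36 m downgradient of the peak.
√(4πDt) = 37.91 m, giving peak height M/(n_e·A·√(4πDt)) = 39.2/(0.28 × 4.96 × 37.91) = 0.7445 kg/m³.
(x−vt)²/(4Dt) = (10.36)²/(4 × 0.0465 × 2460) = 0.2346; exp(−0.2346) = 0.7909.
C = 0.7445 × 0.7909 = 0.589 kg/m³.

0.589 kg/m³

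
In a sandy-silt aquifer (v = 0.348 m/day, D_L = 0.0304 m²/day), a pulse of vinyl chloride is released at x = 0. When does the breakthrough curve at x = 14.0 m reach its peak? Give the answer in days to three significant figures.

40.0 days

For the 1D instantaneous-source solution, setting ∂C/∂t = 0 at fixed x gives v²t² + 2Dt − x² = 0, so t = (√(D² + v²x²) − D)/v².
√(D² + v²x²) = √(0.0304² + 0.348² × 14.0²) = 4.872; v² = 0.121104.
t = (4.872 − 0.0304)/0.121104 = 40.0 days (vs. the pure-advection estimate x/v = 40.2 d).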